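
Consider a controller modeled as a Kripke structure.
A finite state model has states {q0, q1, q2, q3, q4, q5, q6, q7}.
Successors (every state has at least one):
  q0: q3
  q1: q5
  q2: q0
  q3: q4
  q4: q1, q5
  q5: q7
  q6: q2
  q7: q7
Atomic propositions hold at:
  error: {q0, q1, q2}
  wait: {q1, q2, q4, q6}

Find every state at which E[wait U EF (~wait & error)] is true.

Sat(~wait) = {q0, q3, q5, q7}
Sat(~wait & error) = {q0}
EF (~wait & error): least fixpoint, start Z0 = {q0}, add states with some successor in Z. Z1 = {q0, q2}; Z2 = {q0, q2, q6}; fixed.
Sat(EF (~wait & error)) = {q0, q2, q6}
E[wait U EF (~wait & error)]: least fixpoint, start Z0 = Sat(EF (~wait & error)) = {q0, q2, q6}, add states in Sat(wait) with some successor in Z. Already a fixed point.
Sat(E[wait U EF (~wait & error)]) = {q0, q2, q6}

{q0, q2, q6}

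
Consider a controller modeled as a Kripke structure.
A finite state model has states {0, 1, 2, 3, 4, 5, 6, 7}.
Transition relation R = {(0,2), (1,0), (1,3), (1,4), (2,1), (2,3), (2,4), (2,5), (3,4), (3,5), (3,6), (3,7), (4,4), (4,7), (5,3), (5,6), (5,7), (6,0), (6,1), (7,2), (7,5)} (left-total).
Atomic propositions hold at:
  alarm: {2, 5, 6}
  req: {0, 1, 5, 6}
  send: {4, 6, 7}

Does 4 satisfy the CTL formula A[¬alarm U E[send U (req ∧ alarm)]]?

Sat(¬alarm) = {0, 1, 3, 4, 7}
Sat(req ∧ alarm) = {5, 6}
E[send U (req ∧ alarm)]: least fixpoint, start Z0 = Sat((req ∧ alarm)) = {5, 6}, add states in Sat(send) with some successor in Z. Z1 = {5, 6, 7}; Z2 = {4, 5, 6, 7}; fixed.
Sat(E[send U (req ∧ alarm)]) = {4, 5, 6, 7}
A[¬alarm U E[send U (req ∧ alarm)]]: least fixpoint, start Z0 = Sat(E[send U (req ∧ alarm)]) = {4, 5, 6, 7}, add states in Sat(¬alarm) with every successor in Z. Z1 = {3, 4, 5, 6, 7}; fixed.
Sat(A[¬alarm U E[send U (req ∧ alarm)]]) = {3, 4, 5, 6, 7}
4 ∈ Sat(A[¬alarm U E[send U (req ∧ alarm)]]) = {3, 4, 5, 6, 7}, so the formula holds at 4.

Yes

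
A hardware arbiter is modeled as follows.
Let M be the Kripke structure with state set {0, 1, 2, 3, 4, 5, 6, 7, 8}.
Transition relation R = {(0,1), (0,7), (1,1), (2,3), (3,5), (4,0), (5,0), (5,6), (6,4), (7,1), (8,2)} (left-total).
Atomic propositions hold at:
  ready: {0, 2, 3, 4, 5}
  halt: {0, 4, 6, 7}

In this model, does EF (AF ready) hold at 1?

No

AF ready: least fixpoint, start Z0 = {0, 2, 3, 4, 5}, add states with every successor in Z. Z1 = {0, 2, 3, 4, 5, 6, 8}; fixed.
Sat(AF ready) = {0, 2, 3, 4, 5, 6, 8}
EF (AF ready): least fixpoint, start Z0 = {0, 2, 3, 4, 5, 6, 8}, add states with some successor in Z. Already a fixed point.
Sat(EF (AF ready)) = {0, 2, 3, 4, 5, 6, 8}
1 ∉ Sat(EF (AF ready)) = {0, 2, 3, 4, 5, 6, 8}, so the formula does not hold at 1.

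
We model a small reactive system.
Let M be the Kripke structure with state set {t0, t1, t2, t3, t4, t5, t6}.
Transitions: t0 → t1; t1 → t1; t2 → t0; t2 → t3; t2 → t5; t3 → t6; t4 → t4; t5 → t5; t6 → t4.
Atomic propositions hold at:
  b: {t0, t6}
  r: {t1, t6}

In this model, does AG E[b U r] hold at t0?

Yes

E[b U r]: least fixpoint, start Z0 = Sat(r) = {t1, t6}, add states in Sat(b) with some successor in Z. Z1 = {t0, t1, t6}; fixed.
Sat(E[b U r]) = {t0, t1, t6}
AG E[b U r]: greatest fixpoint, start Z0 = {t0, t1, t6}, keep only states in Sat with every successor in Z. Z1 = {t0, t1}; fixed.
Sat(AG E[b U r]) = {t0, t1}
t0 ∈ Sat(AG E[b U r]) = {t0, t1}, so the formula holds at t0.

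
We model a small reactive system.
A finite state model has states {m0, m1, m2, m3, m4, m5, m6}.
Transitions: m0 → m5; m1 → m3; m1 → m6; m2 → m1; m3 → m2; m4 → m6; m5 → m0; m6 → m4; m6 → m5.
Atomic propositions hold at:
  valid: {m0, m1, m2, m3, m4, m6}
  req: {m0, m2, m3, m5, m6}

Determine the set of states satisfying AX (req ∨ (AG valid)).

{m0, m1, m3, m4, m5}

AG valid: greatest fixpoint, start Z0 = {m0, m1, m2, m3, m4, m6}, keep only states in Sat with every successor in Z. Z1 = {m1, m2, m3, m4}; Z2 = {m2, m3}; Z3 = {m3}; Z4 = ∅; fixed.
Sat(AG valid) = ∅
Sat(req ∨ (AG valid)) = {m0, m2, m3, m5, m6}
Sat(AX (req ∨ (AG valid))) = {s : every successor in {m0, m2, m3, m5, m6}} = {m0, m1, m3, m4, m5}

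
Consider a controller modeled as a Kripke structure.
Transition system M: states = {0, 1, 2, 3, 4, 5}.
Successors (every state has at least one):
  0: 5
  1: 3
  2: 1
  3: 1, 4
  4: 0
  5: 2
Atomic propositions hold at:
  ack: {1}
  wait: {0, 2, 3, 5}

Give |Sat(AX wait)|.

4

Sat(AX wait) = {s : every successor in {0, 2, 3, 5}} = {0, 1, 4, 5}
|Sat(AX wait)| = |{0, 1, 4, 5}| = 4.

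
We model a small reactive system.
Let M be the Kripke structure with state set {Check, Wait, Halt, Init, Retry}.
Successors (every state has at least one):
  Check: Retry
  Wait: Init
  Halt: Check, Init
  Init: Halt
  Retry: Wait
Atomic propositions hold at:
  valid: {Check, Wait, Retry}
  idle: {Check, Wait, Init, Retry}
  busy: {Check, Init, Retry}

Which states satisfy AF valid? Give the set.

{Check, Wait, Retry}

AF valid: least fixpoint, start Z0 = {Check, Wait, Retry}, add states with every successor in Z. Already a fixed point.
Sat(AF valid) = {Check, Wait, Retry}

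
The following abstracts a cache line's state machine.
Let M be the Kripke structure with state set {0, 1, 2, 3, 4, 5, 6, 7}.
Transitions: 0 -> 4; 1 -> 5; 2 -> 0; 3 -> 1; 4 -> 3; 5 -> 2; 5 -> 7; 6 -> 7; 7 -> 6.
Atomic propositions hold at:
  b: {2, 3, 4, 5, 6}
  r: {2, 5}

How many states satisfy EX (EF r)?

EF r: least fixpoint, start Z0 = {2, 5}, add states with some successor in Z. Z1 = {1, 2, 5}; Z2 = {1, 2, 3, 5}; Z3 = {1, 2, 3, 4, 5}; Z4 = {0, 1, 2, 3, 4, 5}; fixed.
Sat(EF r) = {0, 1, 2, 3, 4, 5}
Sat(EX (EF r)) = {s : some successor in {0, 1, 2, 3, 4, 5}} = {0, 1, 2, 3, 4, 5}
|Sat(EX (EF r))| = |{0, 1, 2, 3, 4, 5}| = 6.

6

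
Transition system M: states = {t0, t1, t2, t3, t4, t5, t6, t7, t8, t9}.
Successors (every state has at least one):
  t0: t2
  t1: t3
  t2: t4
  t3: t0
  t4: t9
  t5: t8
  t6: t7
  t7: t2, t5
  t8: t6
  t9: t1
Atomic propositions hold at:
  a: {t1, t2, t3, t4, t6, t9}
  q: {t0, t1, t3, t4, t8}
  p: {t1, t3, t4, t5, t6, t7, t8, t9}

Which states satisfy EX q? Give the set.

{t1, t2, t3, t5, t9}

Sat(EX q) = {s : some successor in {t0, t1, t3, t4, t8}} = {t1, t2, t3, t5, t9}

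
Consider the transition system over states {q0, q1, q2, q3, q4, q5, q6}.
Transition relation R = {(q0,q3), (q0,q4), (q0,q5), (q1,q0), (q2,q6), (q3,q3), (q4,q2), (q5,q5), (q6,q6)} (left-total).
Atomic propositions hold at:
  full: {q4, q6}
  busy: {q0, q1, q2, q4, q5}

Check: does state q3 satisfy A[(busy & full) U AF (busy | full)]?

No

Sat(busy & full) = {q4}
Sat(busy | full) = {q0, q1, q2, q4, q5, q6}
AF (busy | full): least fixpoint, start Z0 = {q0, q1, q2, q4, q5, q6}, add states with every successor in Z. Already a fixed point.
Sat(AF (busy | full)) = {q0, q1, q2, q4, q5, q6}
A[(busy & full) U AF (busy | full)]: least fixpoint, start Z0 = Sat(AF (busy | full)) = {q0, q1, q2, q4, q5, q6}, add states in Sat(busy & full) with every successor in Z. Already a fixed point.
Sat(A[(busy & full) U AF (busy | full)]) = {q0, q1, q2, q4, q5, q6}
q3 ∉ Sat(A[(busy & full) U AF (busy | full)]) = {q0, q1, q2, q4, q5, q6}, so the formula does not hold at q3.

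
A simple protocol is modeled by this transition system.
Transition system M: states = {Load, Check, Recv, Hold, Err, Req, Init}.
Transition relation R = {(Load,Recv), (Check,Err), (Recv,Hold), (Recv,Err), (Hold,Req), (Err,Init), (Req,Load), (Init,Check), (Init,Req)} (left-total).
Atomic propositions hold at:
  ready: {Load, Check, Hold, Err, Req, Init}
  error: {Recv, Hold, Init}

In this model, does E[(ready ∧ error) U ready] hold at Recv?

Sat(ready ∧ error) = {Hold, Init}
E[(ready ∧ error) U ready]: least fixpoint, start Z0 = Sat(ready) = {Load, Check, Hold, Err, Req, Init}, add states in Sat(ready ∧ error) with some successor in Z. Already a fixed point.
Sat(E[(ready ∧ error) U ready]) = {Load, Check, Hold, Err, Req, Init}
Recv ∉ Sat(E[(ready ∧ error) U ready]) = {Load, Check, Hold, Err, Req, Init}, so the formula does not hold at Recv.

No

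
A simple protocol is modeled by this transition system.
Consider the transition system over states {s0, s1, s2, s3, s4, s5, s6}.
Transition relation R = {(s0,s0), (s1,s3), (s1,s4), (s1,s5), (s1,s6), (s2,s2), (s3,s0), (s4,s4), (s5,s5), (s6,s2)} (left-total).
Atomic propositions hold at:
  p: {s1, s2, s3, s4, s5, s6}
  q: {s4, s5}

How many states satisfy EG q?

EG q: greatest fixpoint, start Z0 = {s4, s5}, keep only states in Sat with some successor in Z. Already a fixed point.
Sat(EG q) = {s4, s5}
|Sat(EG q)| = |{s4, s5}| = 2.

2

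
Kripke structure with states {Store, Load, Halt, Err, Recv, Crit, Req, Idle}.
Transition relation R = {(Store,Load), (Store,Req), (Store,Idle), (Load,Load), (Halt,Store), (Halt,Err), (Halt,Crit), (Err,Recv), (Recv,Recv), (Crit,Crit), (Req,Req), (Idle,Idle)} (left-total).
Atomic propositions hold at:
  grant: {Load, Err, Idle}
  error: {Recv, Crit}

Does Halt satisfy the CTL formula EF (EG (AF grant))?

AF grant: least fixpoint, start Z0 = {Load, Err, Idle}, add states with every successor in Z. Already a fixed point.
Sat(AF grant) = {Load, Err, Idle}
EG (AF grant): greatest fixpoint, start Z0 = {Load, Err, Idle}, keep only states in Sat with some successor in Z. Z1 = {Load, Idle}; fixed.
Sat(EG (AF grant)) = {Load, Idle}
EF (EG (AF grant)): least fixpoint, start Z0 = {Load, Idle}, add states with some successor in Z. Z1 = {Store, Load, Idle}; Z2 = {Store, Load, Halt, Idle}; fixed.
Sat(EF (EG (AF grant))) = {Store, Load, Halt, Idle}
Halt ∈ Sat(EF (EG (AF grant))) = {Store, Load, Halt, Idle}, so the formula holds at Halt.

Yes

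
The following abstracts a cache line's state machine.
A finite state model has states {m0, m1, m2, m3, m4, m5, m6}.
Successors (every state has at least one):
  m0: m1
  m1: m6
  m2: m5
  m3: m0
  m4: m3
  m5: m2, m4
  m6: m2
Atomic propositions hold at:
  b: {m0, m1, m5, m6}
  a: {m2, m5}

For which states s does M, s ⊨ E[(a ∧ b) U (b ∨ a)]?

Sat(a ∧ b) = {m5}
Sat(b ∨ a) = {m0, m1, m2, m5, m6}
E[(a ∧ b) U (b ∨ a)]: least fixpoint, start Z0 = Sat((b ∨ a)) = {m0, m1, m2, m5, m6}, add states in Sat(a ∧ b) with some successor in Z. Already a fixed point.
Sat(E[(a ∧ b) U (b ∨ a)]) = {m0, m1, m2, m5, m6}

{m0, m1, m2, m5, m6}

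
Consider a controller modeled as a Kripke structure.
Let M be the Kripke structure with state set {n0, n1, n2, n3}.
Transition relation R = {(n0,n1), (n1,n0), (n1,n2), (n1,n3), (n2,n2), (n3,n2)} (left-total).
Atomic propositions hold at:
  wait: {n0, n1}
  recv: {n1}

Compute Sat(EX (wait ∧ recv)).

{n0}

Sat(wait ∧ recv) = {n1}
Sat(EX (wait ∧ recv)) = {s : some successor in {n1}} = {n0}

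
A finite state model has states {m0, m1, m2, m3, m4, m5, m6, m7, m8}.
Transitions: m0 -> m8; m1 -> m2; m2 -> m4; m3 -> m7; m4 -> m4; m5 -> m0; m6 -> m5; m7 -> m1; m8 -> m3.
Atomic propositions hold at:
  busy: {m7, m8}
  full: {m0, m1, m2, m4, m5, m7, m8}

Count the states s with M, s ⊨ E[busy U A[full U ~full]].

Sat(~full) = {m3, m6}
A[full U ~full]: least fixpoint, start Z0 = Sat(~full) = {m3, m6}, add states in Sat(full) with every successor in Z. Z1 = {m3, m6, m8}; Z2 = {m0, m3, m6, m8}; Z3 = {m0, m3, m5, m6, m8}; fixed.
Sat(A[full U ~full]) = {m0, m3, m5, m6, m8}
E[busy U A[full U ~full]]: least fixpoint, start Z0 = Sat(A[full U ~full]) = {m0, m3, m5, m6, m8}, add states in Sat(busy) with some successor in Z. Already a fixed point.
Sat(E[busy U A[full U ~full]]) = {m0, m3, m5, m6, m8}
|Sat(E[busy U A[full U ~full]])| = |{m0, m3, m5, m6, m8}| = 5.

5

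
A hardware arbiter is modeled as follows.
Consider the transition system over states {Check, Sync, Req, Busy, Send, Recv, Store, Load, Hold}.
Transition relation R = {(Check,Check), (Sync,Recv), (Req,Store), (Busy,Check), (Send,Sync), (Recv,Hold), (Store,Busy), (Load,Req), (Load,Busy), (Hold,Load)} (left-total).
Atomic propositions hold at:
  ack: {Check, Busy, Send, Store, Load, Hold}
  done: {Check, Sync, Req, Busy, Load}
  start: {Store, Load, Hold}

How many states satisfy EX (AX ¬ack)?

1

Sat(¬ack) = {Sync, Req, Recv}
Sat(AX ¬ack) = {s : every successor in {Sync, Req, Recv}} = {Sync, Send}
Sat(EX (AX ¬ack)) = {s : some successor in {Sync, Send}} = {Send}
|Sat(EX (AX ¬ack))| = |{Send}| = 1.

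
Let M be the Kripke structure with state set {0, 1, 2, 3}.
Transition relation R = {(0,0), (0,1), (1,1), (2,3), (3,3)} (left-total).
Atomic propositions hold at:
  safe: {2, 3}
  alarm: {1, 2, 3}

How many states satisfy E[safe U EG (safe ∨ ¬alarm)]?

3

Sat(¬alarm) = {0}
Sat(safe ∨ ¬alarm) = {0, 2, 3}
EG (safe ∨ ¬alarm): greatest fixpoint, start Z0 = {0, 2, 3}, keep only states in Sat with some successor in Z. Already a fixed point.
Sat(EG (safe ∨ ¬alarm)) = {0, 2, 3}
E[safe U EG (safe ∨ ¬alarm)]: least fixpoint, start Z0 = Sat(EG (safe ∨ ¬alarm)) = {0, 2, 3}, add states in Sat(safe) with some successor in Z. Already a fixed point.
Sat(E[safe U EG (safe ∨ ¬alarm)]) = {0, 2, 3}
|Sat(E[safe U EG (safe ∨ ¬alarm)])| = |{0, 2, 3}| = 3.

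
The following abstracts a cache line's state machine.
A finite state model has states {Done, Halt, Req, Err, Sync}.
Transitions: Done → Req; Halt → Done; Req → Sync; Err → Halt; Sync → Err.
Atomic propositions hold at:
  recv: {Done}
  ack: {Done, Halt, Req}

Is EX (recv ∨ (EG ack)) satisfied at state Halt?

Yes

EG ack: greatest fixpoint, start Z0 = {Done, Halt, Req}, keep only states in Sat with some successor in Z. Z1 = {Done, Halt}; Z2 = {Halt}; Z3 = ∅; fixed.
Sat(EG ack) = ∅
Sat(recv ∨ (EG ack)) = {Done}
Sat(EX (recv ∨ (EG ack))) = {s : some successor in {Done}} = {Halt}
Halt ∈ Sat(EX (recv ∨ (EG ack))) = {Halt}, so the formula holds at Halt.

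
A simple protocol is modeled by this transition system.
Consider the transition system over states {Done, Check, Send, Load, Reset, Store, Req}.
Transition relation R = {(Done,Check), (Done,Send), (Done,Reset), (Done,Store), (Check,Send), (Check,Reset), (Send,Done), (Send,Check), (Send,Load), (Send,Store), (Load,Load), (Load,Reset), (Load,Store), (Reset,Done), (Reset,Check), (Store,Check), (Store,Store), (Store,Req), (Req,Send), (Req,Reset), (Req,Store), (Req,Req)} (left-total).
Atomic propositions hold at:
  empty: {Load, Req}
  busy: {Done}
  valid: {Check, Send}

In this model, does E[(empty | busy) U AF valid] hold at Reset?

No

Sat(empty | busy) = {Done, Load, Req}
AF valid: least fixpoint, start Z0 = {Check, Send}, add states with every successor in Z. Already a fixed point.
Sat(AF valid) = {Check, Send}
E[(empty | busy) U AF valid]: least fixpoint, start Z0 = Sat(AF valid) = {Check, Send}, add states in Sat(empty | busy) with some successor in Z. Z1 = {Done, Check, Send, Req}; fixed.
Sat(E[(empty | busy) U AF valid]) = {Done, Check, Send, Req}
Reset ∉ Sat(E[(empty | busy) U AF valid]) = {Done, Check, Send, Req}, so the formula does not hold at Reset.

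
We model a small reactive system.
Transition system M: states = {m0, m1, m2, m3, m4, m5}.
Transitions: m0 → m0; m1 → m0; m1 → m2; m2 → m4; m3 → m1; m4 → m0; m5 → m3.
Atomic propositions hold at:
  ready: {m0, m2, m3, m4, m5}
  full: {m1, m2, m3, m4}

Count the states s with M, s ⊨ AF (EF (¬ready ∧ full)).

Sat(¬ready) = {m1}
Sat(¬ready ∧ full) = {m1}
EF (¬ready ∧ full): least fixpoint, start Z0 = {m1}, add states with some successor in Z. Z1 = {m1, m3}; Z2 = {m1, m3, m5}; fixed.
Sat(EF (¬ready ∧ full)) = {m1, m3, m5}
AF (EF (¬ready ∧ full)): least fixpoint, start Z0 = {m1, m3, m5}, add states with every successor in Z. Already a fixed point.
Sat(AF (EF (¬ready ∧ full))) = {m1, m3, m5}
|Sat(AF (EF (¬ready ∧ full)))| = |{m1, m3, m5}| = 3.

3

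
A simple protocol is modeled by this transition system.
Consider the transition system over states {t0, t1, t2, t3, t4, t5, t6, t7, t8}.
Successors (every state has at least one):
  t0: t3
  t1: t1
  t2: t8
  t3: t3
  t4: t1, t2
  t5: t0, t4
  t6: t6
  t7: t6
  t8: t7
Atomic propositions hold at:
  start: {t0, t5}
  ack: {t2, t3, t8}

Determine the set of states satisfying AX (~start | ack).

Sat(~start) = {t1, t2, t3, t4, t6, t7, t8}
Sat(~start | ack) = {t1, t2, t3, t4, t6, t7, t8}
Sat(AX (~start | ack)) = {s : every successor in {t1, t2, t3, t4, t6, t7, t8}} = {t0, t1, t2, t3, t4, t6, t7, t8}

{t0, t1, t2, t3, t4, t6, t7, t8}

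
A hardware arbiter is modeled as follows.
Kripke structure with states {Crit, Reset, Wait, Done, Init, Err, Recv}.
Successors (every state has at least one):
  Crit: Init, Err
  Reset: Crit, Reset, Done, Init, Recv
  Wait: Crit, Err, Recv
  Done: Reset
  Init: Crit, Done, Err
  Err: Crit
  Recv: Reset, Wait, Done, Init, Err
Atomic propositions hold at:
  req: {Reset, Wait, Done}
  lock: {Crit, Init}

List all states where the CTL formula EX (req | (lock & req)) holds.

Sat(lock & req) = ∅
Sat(req | (lock & req)) = {Reset, Wait, Done}
Sat(EX (req | (lock & req))) = {s : some successor in {Reset, Wait, Done}} = {Reset, Done, Init, Recv}

{Reset, Done, Init, Recv}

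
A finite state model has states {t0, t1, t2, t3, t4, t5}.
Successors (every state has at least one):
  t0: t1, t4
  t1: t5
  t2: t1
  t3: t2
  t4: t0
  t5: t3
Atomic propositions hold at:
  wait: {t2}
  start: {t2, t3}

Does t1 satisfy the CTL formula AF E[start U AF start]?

AF start: least fixpoint, start Z0 = {t2, t3}, add states with every successor in Z. Z1 = {t2, t3, t5}; Z2 = {t1, t2, t3, t5}; fixed.
Sat(AF start) = {t1, t2, t3, t5}
E[start U AF start]: least fixpoint, start Z0 = Sat(AF start) = {t1, t2, t3, t5}, add states in Sat(start) with some successor in Z. Already a fixed point.
Sat(E[start U AF start]) = {t1, t2, t3, t5}
AF E[start U AF start]: least fixpoint, start Z0 = {t1, t2, t3, t5}, add states with every successor in Z. Already a fixed point.
Sat(AF E[start U AF start]) = {t1, t2, t3, t5}
t1 ∈ Sat(AF E[start U AF start]) = {t1, t2, t3, t5}, so the formula holds at t1.

Yes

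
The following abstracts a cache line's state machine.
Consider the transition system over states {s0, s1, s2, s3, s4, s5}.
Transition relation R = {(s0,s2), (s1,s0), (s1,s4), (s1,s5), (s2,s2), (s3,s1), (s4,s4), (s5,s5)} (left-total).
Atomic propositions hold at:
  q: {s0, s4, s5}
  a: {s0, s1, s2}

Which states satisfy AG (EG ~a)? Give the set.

Sat(~a) = {s3, s4, s5}
EG ~a: greatest fixpoint, start Z0 = {s3, s4, s5}, keep only states in Sat with some successor in Z. Z1 = {s4, s5}; fixed.
Sat(EG ~a) = {s4, s5}
AG (EG ~a): greatest fixpoint, start Z0 = {s4, s5}, keep only states in Sat with every successor in Z. Already a fixed point.
Sat(AG (EG ~a)) = {s4, s5}

{s4, s5}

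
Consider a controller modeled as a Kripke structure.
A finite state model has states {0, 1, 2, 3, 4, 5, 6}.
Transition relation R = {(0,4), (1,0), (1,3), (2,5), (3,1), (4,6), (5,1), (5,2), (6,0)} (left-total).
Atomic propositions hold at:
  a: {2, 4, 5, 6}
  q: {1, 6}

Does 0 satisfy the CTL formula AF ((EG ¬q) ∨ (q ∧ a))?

Yes

Sat(¬q) = {0, 2, 3, 4, 5}
EG ¬q: greatest fixpoint, start Z0 = {0, 2, 3, 4, 5}, keep only states in Sat with some successor in Z. Z1 = {0, 2, 5}; Z2 = {2, 5}; fixed.
Sat(EG ¬q) = {2, 5}
Sat(q ∧ a) = {6}
Sat((EG ¬q) ∨ (q ∧ a)) = {2, 5, 6}
AF ((EG ¬q) ∨ (q ∧ a)): least fixpoint, start Z0 = {2, 5, 6}, add states with every successor in Z. Z1 = {2, 4, 5, 6}; Z2 = {0, 2, 4, 5, 6}; fixed.
Sat(AF ((EG ¬q) ∨ (q ∧ a))) = {0, 2, 4, 5, 6}
0 ∈ Sat(AF ((EG ¬q) ∨ (q ∧ a))) = {0, 2, 4, 5, 6}, so the formula holds at 0.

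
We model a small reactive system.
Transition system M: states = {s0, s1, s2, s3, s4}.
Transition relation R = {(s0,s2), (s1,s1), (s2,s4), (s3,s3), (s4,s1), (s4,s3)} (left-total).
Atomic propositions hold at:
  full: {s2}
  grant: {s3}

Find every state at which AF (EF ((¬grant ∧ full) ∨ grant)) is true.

{s0, s2, s3, s4}

Sat(¬grant) = {s0, s1, s2, s4}
Sat(¬grant ∧ full) = {s2}
Sat((¬grant ∧ full) ∨ grant) = {s2, s3}
EF ((¬grant ∧ full) ∨ grant): least fixpoint, start Z0 = {s2, s3}, add states with some successor in Z. Z1 = {s0, s2, s3, s4}; fixed.
Sat(EF ((¬grant ∧ full) ∨ grant)) = {s0, s2, s3, s4}
AF (EF ((¬grant ∧ full) ∨ grant)): least fixpoint, start Z0 = {s0, s2, s3, s4}, add states with every successor in Z. Already a fixed point.
Sat(AF (EF ((¬grant ∧ full) ∨ grant))) = {s0, s2, s3, s4}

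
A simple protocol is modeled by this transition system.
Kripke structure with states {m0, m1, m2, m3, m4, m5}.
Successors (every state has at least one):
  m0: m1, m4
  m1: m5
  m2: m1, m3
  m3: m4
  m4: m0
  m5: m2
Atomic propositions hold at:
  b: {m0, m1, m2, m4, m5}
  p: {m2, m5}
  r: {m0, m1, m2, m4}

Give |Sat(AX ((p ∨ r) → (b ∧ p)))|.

Sat(p ∨ r) = {m0, m1, m2, m4, m5}
Sat(b ∧ p) = {m2, m5}
Sat((p ∨ r) → (b ∧ p)) = {m2, m3, m5}
Sat(AX ((p ∨ r) → (b ∧ p))) = {s : every successor in {m2, m3, m5}} = {m1, m5}
|Sat(AX ((p ∨ r) → (b ∧ p)))| = |{m1, m5}| = 2.

2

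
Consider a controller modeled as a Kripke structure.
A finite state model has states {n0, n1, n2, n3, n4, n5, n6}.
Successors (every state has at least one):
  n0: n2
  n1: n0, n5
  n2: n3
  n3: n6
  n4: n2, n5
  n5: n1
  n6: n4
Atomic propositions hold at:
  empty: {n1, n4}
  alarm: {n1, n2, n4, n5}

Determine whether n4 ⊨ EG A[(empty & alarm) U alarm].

Yes

Sat(empty & alarm) = {n1, n4}
A[(empty & alarm) U alarm]: least fixpoint, start Z0 = Sat(alarm) = {n1, n2, n4, n5}, add states in Sat(empty & alarm) with every successor in Z. Already a fixed point.
Sat(A[(empty & alarm) U alarm]) = {n1, n2, n4, n5}
EG A[(empty & alarm) U alarm]: greatest fixpoint, start Z0 = {n1, n2, n4, n5}, keep only states in Sat with some successor in Z. Z1 = {n1, n4, n5}; fixed.
Sat(EG A[(empty & alarm) U alarm]) = {n1, n4, n5}
n4 ∈ Sat(EG A[(empty & alarm) U alarm]) = {n1, n4, n5}, so the formula holds at n4.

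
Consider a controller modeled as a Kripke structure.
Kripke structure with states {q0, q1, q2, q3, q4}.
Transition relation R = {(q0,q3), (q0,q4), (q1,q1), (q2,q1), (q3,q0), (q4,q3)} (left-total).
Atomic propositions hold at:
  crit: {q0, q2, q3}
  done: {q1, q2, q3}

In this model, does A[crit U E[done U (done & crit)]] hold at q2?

Sat(done & crit) = {q2, q3}
E[done U (done & crit)]: least fixpoint, start Z0 = Sat((done & crit)) = {q2, q3}, add states in Sat(done) with some successor in Z. Already a fixed point.
Sat(E[done U (done & crit)]) = {q2, q3}
A[crit U E[done U (done & crit)]]: least fixpoint, start Z0 = Sat(E[done U (done & crit)]) = {q2, q3}, add states in Sat(crit) with every successor in Z. Already a fixed point.
Sat(A[crit U E[done U (done & crit)]]) = {q2, q3}
q2 ∈ Sat(A[crit U E[done U (done & crit)]]) = {q2, q3}, so the formula holds at q2.

Yes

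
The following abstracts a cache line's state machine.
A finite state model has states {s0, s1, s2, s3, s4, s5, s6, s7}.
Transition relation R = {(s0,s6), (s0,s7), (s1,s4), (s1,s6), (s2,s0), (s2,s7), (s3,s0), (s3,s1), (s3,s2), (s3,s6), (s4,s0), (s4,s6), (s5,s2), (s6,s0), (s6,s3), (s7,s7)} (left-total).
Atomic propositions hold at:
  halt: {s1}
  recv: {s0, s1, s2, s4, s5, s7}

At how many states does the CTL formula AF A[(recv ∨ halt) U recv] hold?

6

Sat(recv ∨ halt) = {s0, s1, s2, s4, s5, s7}
A[(recv ∨ halt) U recv]: least fixpoint, start Z0 = Sat(recv) = {s0, s1, s2, s4, s5, s7}, add states in Sat(recv ∨ halt) with every successor in Z. Already a fixed point.
Sat(A[(recv ∨ halt) U recv]) = {s0, s1, s2, s4, s5, s7}
AF A[(recv ∨ halt) U recv]: least fixpoint, start Z0 = {s0, s1, s2, s4, s5, s7}, add states with every successor in Z. Already a fixed point.
Sat(AF A[(recv ∨ halt) U recv]) = {s0, s1, s2, s4, s5, s7}
|Sat(AF A[(recv ∨ halt) U recv])| = |{s0, s1, s2, s4, s5, s7}| = 6.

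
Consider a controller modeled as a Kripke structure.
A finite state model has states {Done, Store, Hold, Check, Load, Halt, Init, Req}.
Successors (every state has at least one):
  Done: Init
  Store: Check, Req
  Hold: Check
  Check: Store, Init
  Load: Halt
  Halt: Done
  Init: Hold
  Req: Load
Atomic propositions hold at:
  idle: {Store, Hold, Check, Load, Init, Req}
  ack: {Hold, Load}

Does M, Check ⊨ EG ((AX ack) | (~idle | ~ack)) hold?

Yes

Sat(AX ack) = {s : every successor in {Hold, Load}} = {Init, Req}
Sat(~idle) = {Done, Halt}
Sat(~ack) = {Done, Store, Check, Halt, Init, Req}
Sat(~idle | ~ack) = {Done, Store, Check, Halt, Init, Req}
Sat((AX ack) | (~idle | ~ack)) = {Done, Store, Check, Halt, Init, Req}
EG ((AX ack) | (~idle | ~ack)): greatest fixpoint, start Z0 = {Done, Store, Check, Halt, Init, Req}, keep only states in Sat with some successor in Z. Z1 = {Done, Store, Check, Halt}; Z2 = {Store, Check, Halt}; Z3 = {Store, Check}; fixed.
Sat(EG ((AX ack) | (~idle | ~ack))) = {Store, Check}
Check ∈ Sat(EG ((AX ack) | (~idle | ~ack))) = {Store, Check}, so the formula holds at Check.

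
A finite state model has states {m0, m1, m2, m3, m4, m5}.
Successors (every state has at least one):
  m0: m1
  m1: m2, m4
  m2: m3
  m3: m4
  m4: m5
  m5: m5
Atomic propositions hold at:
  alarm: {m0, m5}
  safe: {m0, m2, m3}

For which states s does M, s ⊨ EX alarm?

Sat(EX alarm) = {s : some successor in {m0, m5}} = {m4, m5}

{m4, m5}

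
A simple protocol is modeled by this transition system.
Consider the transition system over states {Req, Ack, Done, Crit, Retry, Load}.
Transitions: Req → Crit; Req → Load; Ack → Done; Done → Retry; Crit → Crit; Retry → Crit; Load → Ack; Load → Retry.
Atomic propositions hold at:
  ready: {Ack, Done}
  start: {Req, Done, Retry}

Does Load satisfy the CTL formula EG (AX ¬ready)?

No

Sat(¬ready) = {Req, Crit, Retry, Load}
Sat(AX ¬ready) = {s : every successor in {Req, Crit, Retry, Load}} = {Req, Done, Crit, Retry}
EG (AX ¬ready): greatest fixpoint, start Z0 = {Req, Done, Crit, Retry}, keep only states in Sat with some successor in Z. Already a fixed point.
Sat(EG (AX ¬ready)) = {Req, Done, Crit, Retry}
Load ∉ Sat(EG (AX ¬ready)) = {Req, Done, Crit, Retry}, so the formula does not hold at Load.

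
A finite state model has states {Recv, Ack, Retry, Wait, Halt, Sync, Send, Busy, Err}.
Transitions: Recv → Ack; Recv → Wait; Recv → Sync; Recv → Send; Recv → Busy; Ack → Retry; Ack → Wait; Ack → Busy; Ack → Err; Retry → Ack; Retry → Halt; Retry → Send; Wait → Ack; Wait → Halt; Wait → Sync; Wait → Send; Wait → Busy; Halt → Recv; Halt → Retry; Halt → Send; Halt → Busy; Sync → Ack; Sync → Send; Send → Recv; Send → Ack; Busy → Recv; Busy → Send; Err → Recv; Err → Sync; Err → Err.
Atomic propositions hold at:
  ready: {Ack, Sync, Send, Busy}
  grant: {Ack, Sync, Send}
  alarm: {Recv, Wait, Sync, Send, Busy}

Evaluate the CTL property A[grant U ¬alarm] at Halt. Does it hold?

Sat(¬alarm) = {Ack, Retry, Halt, Err}
A[grant U ¬alarm]: least fixpoint, start Z0 = Sat(¬alarm) = {Ack, Retry, Halt, Err}, add states in Sat(grant) with every successor in Z. Already a fixed point.
Sat(A[grant U ¬alarm]) = {Ack, Retry, Halt, Err}
Halt ∈ Sat(A[grant U ¬alarm]) = {Ack, Retry, Halt, Err}, so the formula holds at Halt.

Yes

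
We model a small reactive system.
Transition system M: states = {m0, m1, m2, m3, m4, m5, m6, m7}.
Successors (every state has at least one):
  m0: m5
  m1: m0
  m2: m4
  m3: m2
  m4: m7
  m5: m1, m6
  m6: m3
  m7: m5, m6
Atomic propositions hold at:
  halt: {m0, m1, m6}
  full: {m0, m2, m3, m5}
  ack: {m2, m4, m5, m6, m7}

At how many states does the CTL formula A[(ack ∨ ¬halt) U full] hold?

Sat(¬halt) = {m2, m3, m4, m5, m7}
Sat(ack ∨ ¬halt) = {m2, m3, m4, m5, m6, m7}
A[(ack ∨ ¬halt) U full]: least fixpoint, start Z0 = Sat(full) = {m0, m2, m3, m5}, add states in Sat(ack ∨ ¬halt) with every successor in Z. Z1 = {m0, m2, m3, m5, m6}; Z2 = {m0, m2, m3, m5, m6, m7}; Z3 = {m0, m2, m3, m4, m5, m6, m7}; fixed.
Sat(A[(ack ∨ ¬halt) U full]) = {m0, m2, m3, m4, m5, m6, m7}
|Sat(A[(ack ∨ ¬halt) U full])| = |{m0, m2, m3, m4, m5, m6, m7}| = 7.

7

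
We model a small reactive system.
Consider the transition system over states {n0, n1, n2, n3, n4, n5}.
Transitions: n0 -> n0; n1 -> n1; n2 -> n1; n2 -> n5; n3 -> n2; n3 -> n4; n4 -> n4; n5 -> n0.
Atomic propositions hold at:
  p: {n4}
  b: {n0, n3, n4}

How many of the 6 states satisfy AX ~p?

4

Sat(~p) = {n0, n1, n2, n3, n5}
Sat(AX ~p) = {s : every successor in {n0, n1, n2, n3, n5}} = {n0, n1, n2, n5}
|Sat(AX ~p)| = |{n0, n1, n2, n5}| = 4.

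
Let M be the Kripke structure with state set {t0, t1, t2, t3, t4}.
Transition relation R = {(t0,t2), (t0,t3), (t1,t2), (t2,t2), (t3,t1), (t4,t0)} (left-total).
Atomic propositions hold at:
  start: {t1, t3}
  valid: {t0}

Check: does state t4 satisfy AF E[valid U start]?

E[valid U start]: least fixpoint, start Z0 = Sat(start) = {t1, t3}, add states in Sat(valid) with some successor in Z. Z1 = {t0, t1, t3}; fixed.
Sat(E[valid U start]) = {t0, t1, t3}
AF E[valid U start]: least fixpoint, start Z0 = {t0, t1, t3}, add states with every successor in Z. Z1 = {t0, t1, t3, t4}; fixed.
Sat(AF E[valid U start]) = {t0, t1, t3, t4}
t4 ∈ Sat(AF E[valid U start]) = {t0, t1, t3, t4}, so the formula holds at t4.

Yes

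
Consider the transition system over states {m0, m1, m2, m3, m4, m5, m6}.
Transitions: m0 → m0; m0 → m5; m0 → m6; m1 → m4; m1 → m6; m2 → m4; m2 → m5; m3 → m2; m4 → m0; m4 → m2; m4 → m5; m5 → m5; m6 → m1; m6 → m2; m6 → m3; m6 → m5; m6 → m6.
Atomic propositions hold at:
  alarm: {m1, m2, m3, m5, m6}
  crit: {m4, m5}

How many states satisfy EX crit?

6

Sat(EX crit) = {s : some successor in {m4, m5}} = {m0, m1, m2, m4, m5, m6}
|Sat(EX crit)| = |{m0, m1, m2, m4, m5, m6}| = 6.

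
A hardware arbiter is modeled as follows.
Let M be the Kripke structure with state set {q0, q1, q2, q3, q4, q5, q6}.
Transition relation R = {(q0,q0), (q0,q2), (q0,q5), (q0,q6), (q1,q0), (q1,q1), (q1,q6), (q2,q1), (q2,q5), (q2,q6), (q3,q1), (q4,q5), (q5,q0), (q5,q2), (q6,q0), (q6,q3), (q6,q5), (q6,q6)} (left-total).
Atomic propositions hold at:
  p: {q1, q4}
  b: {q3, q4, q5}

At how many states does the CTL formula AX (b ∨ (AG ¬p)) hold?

1

Sat(¬p) = {q0, q2, q3, q5, q6}
AG ¬p: greatest fixpoint, start Z0 = {q0, q2, q3, q5, q6}, keep only states in Sat with every successor in Z. Z1 = {q0, q5, q6}; Z2 = ∅; fixed.
Sat(AG ¬p) = ∅
Sat(b ∨ (AG ¬p)) = {q3, q4, q5}
Sat(AX (b ∨ (AG ¬p))) = {s : every successor in {q3, q4, q5}} = {q4}
|Sat(AX (b ∨ (AG ¬p)))| = |{q4}| = 1.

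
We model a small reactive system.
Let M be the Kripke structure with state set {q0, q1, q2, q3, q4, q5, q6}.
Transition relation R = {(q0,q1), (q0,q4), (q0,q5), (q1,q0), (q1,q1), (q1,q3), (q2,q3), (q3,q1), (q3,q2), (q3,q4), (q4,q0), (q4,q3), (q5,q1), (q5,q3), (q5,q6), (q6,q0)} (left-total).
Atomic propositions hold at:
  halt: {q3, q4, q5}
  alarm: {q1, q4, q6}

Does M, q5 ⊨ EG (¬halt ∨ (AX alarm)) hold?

Sat(¬halt) = {q0, q1, q2, q6}
Sat(AX alarm) = {s : every successor in {q1, q4, q6}} = ∅
Sat(¬halt ∨ (AX alarm)) = {q0, q1, q2, q6}
EG (¬halt ∨ (AX alarm)): greatest fixpoint, start Z0 = {q0, q1, q2, q6}, keep only states in Sat with some successor in Z. Z1 = {q0, q1, q6}; fixed.
Sat(EG (¬halt ∨ (AX alarm))) = {q0, q1, q6}
q5 ∉ Sat(EG (¬halt ∨ (AX alarm))) = {q0, q1, q6}, so the formula does not hold at q5.

No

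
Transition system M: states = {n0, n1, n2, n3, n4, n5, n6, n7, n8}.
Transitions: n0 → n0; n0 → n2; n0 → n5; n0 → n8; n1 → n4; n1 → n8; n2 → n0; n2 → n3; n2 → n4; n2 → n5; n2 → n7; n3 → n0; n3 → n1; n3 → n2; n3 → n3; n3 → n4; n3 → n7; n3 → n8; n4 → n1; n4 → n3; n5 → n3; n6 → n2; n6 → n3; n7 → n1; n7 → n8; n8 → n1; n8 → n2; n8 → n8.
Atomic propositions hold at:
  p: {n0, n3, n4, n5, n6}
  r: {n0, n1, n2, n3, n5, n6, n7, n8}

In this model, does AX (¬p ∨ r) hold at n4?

Sat(¬p) = {n1, n2, n7, n8}
Sat(¬p ∨ r) = {n0, n1, n2, n3, n5, n6, n7, n8}
Sat(AX (¬p ∨ r)) = {s : every successor in {n0, n1, n2, n3, n5, n6, n7, n8}} = {n0, n4, n5, n6, n7, n8}
n4 ∈ Sat(AX (¬p ∨ r)) = {n0, n4, n5, n6, n7, n8}, so the formula holds at n4.

Yes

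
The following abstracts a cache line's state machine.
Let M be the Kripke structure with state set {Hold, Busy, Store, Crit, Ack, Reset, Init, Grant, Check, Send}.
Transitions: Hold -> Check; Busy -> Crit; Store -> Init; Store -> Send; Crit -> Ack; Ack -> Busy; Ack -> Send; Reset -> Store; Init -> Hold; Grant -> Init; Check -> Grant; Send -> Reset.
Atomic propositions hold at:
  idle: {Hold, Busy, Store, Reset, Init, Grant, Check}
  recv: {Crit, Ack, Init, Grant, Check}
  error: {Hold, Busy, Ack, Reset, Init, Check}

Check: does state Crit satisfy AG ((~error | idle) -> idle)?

Sat(~error) = {Store, Crit, Grant, Send}
Sat(~error | idle) = {Hold, Busy, Store, Crit, Reset, Init, Grant, Check, Send}
Sat((~error | idle) -> idle) = {Hold, Busy, Store, Ack, Reset, Init, Grant, Check}
AG ((~error | idle) -> idle): greatest fixpoint, start Z0 = {Hold, Busy, Store, Ack, Reset, Init, Grant, Check}, keep only states in Sat with every successor in Z. Z1 = {Hold, Reset, Init, Grant, Check}; Z2 = {Hold, Init, Grant, Check}; fixed.
Sat(AG ((~error | idle) -> idle)) = {Hold, Init, Grant, Check}
Crit ∉ Sat(AG ((~error | idle) -> idle)) = {Hold, Init, Grant, Check}, so the formula does not hold at Crit.

No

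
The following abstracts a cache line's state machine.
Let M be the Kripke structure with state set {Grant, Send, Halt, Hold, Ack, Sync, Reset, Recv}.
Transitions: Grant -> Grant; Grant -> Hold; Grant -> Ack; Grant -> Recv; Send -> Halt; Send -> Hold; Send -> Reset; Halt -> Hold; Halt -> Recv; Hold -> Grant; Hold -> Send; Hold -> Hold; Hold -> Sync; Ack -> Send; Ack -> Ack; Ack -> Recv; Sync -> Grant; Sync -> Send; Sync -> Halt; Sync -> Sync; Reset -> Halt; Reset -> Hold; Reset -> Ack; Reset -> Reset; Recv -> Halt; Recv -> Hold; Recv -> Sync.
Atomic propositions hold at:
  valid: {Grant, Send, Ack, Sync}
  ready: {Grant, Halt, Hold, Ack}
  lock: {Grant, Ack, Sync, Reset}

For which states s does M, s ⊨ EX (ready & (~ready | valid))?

Sat(~ready) = {Send, Sync, Reset, Recv}
Sat(~ready | valid) = {Grant, Send, Ack, Sync, Reset, Recv}
Sat(ready & (~ready | valid)) = {Grant, Ack}
Sat(EX (ready & (~ready | valid))) = {s : some successor in {Grant, Ack}} = {Grant, Hold, Ack, Sync, Reset}

{Grant, Hold, Ack, Sync, Reset}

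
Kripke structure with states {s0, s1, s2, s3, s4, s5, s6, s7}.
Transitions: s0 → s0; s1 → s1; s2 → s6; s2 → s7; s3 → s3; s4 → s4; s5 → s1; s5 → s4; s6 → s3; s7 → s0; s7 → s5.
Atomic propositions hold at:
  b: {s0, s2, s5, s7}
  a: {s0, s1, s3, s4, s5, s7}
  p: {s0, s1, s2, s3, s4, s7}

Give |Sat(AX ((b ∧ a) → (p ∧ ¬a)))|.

5

Sat(b ∧ a) = {s0, s5, s7}
Sat(¬a) = {s2, s6}
Sat(p ∧ ¬a) = {s2}
Sat((b ∧ a) → (p ∧ ¬a)) = {s1, s2, s3, s4, s6}
Sat(AX ((b ∧ a) → (p ∧ ¬a))) = {s : every successor in {s1, s2, s3, s4, s6}} = {s1, s3, s4, s5, s6}
|Sat(AX ((b ∧ a) → (p ∧ ¬a)))| = |{s1, s3, s4, s5, s6}| = 5.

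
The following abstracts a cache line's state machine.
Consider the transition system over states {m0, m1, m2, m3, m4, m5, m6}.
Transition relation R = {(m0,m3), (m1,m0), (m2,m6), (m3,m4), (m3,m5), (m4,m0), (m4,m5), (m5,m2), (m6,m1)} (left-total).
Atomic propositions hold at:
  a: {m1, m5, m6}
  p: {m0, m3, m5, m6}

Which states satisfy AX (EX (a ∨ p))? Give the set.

Sat(a ∨ p) = {m0, m1, m3, m5, m6}
Sat(EX (a ∨ p)) = {s : some successor in {m0, m1, m3, m5, m6}} = {m0, m1, m2, m3, m4, m6}
Sat(AX (EX (a ∨ p))) = {s : every successor in {m0, m1, m2, m3, m4, m6}} = {m0, m1, m2, m5, m6}

{m0, m1, m2, m5, m6}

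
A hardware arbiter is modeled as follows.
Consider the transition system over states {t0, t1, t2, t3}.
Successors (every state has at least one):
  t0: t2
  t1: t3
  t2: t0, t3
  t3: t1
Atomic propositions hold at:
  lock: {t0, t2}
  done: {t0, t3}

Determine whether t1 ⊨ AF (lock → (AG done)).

Yes

AG done: greatest fixpoint, start Z0 = {t0, t3}, keep only states in Sat with every successor in Z. Z1 = ∅; fixed.
Sat(AG done) = ∅
Sat(lock → (AG done)) = {t1, t3}
AF (lock → (AG done)): least fixpoint, start Z0 = {t1, t3}, add states with every successor in Z. Already a fixed point.
Sat(AF (lock → (AG done))) = {t1, t3}
t1 ∈ Sat(AF (lock → (AG done))) = {t1, t3}, so the formula holds at t1.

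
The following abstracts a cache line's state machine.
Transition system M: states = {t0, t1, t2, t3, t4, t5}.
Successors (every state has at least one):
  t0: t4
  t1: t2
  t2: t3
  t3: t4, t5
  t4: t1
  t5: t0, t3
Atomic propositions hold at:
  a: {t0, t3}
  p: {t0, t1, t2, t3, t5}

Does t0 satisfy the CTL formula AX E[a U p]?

E[a U p]: least fixpoint, start Z0 = Sat(p) = {t0, t1, t2, t3, t5}, add states in Sat(a) with some successor in Z. Already a fixed point.
Sat(E[a U p]) = {t0, t1, t2, t3, t5}
Sat(AX E[a U p]) = {s : every successor in {t0, t1, t2, t3, t5}} = {t1, t2, t4, t5}
t0 ∉ Sat(AX E[a U p]) = {t1, t2, t4, t5}, so the formula does not hold at t0.

No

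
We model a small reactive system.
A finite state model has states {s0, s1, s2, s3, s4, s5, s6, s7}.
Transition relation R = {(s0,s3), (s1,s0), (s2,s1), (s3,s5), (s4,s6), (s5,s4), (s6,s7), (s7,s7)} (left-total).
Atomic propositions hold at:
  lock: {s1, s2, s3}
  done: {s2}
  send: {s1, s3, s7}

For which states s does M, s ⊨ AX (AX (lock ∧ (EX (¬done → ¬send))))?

Sat(¬done) = {s0, s1, s3, s4, s5, s6, s7}
Sat(¬send) = {s0, s2, s4, s5, s6}
Sat(¬done → ¬send) = {s0, s2, s4, s5, s6}
Sat(EX (¬done → ¬send)) = {s : some successor in {s0, s2, s4, s5, s6}} = {s1, s3, s4, s5}
Sat(lock ∧ (EX (¬done → ¬send))) = {s1, s3}
Sat(AX (lock ∧ (EX (¬done → ¬send)))) = {s : every successor in {s1, s3}} = {s0, s2}
Sat(AX (AX (lock ∧ (EX (¬done → ¬send))))) = {s : every successor in {s0, s2}} = {s1}

{s1}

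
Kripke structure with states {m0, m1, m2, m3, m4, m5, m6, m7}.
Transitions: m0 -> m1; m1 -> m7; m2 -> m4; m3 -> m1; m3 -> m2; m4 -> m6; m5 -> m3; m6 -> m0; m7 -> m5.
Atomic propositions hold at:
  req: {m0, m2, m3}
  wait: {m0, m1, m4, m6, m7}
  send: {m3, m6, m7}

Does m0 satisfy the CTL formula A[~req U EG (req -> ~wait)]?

No

Sat(~req) = {m1, m4, m5, m6, m7}
Sat(~wait) = {m2, m3, m5}
Sat(req -> ~wait) = {m1, m2, m3, m4, m5, m6, m7}
EG (req -> ~wait): greatest fixpoint, start Z0 = {m1, m2, m3, m4, m5, m6, m7}, keep only states in Sat with some successor in Z. Z1 = {m1, m2, m3, m4, m5, m7}; Z2 = {m1, m2, m3, m5, m7}; Z3 = {m1, m3, m5, m7}; fixed.
Sat(EG (req -> ~wait)) = {m1, m3, m5, m7}
A[~req U EG (req -> ~wait)]: least fixpoint, start Z0 = Sat(EG (req -> ~wait)) = {m1, m3, m5, m7}, add states in Sat(~req) with every successor in Z. Already a fixed point.
Sat(A[~req U EG (req -> ~wait)]) = {m1, m3, m5, m7}
m0 ∉ Sat(A[~req U EG (req -> ~wait)]) = {m1, m3, m5, m7}, so the formula does not hold at m0.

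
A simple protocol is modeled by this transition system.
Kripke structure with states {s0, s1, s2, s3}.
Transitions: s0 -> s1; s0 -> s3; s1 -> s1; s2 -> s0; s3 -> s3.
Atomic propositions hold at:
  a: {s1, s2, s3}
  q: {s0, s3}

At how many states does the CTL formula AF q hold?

AF q: least fixpoint, start Z0 = {s0, s3}, add states with every successor in Z. Z1 = {s0, s2, s3}; fixed.
Sat(AF q) = {s0, s2, s3}
|Sat(AF q)| = |{s0, s2, s3}| = 3.

3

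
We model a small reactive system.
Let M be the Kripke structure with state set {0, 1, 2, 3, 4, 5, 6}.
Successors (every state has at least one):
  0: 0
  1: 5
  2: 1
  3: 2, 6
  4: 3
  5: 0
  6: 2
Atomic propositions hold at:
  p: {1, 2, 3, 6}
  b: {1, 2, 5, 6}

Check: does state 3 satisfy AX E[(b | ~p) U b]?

Sat(~p) = {0, 4, 5}
Sat(b | ~p) = {0, 1, 2, 4, 5, 6}
E[(b | ~p) U b]: least fixpoint, start Z0 = Sat(b) = {1, 2, 5, 6}, add states in Sat(b | ~p) with some successor in Z. Already a fixed point.
Sat(E[(b | ~p) U b]) = {1, 2, 5, 6}
Sat(AX E[(b | ~p) U b]) = {s : every successor in {1, 2, 5, 6}} = {1, 2, 3, 6}
3 ∈ Sat(AX E[(b | ~p) U b]) = {1, 2, 3, 6}, so the formula holds at 3.

Yes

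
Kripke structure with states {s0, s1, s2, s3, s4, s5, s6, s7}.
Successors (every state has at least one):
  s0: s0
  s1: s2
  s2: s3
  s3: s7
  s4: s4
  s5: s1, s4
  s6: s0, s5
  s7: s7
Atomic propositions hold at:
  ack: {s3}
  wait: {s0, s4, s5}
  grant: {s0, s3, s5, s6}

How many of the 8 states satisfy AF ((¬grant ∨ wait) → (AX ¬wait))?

Sat(¬grant) = {s1, s2, s4, s7}
Sat(¬grant ∨ wait) = {s0, s1, s2, s4, s5, s7}
Sat(¬wait) = {s1, s2, s3, s6, s7}
Sat(AX ¬wait) = {s : every successor in {s1, s2, s3, s6, s7}} = {s1, s2, s3, s7}
Sat((¬grant ∨ wait) → (AX ¬wait)) = {s1, s2, s3, s6, s7}
AF ((¬grant ∨ wait) → (AX ¬wait)): least fixpoint, start Z0 = {s1, s2, s3, s6, s7}, add states with every successor in Z. Already a fixed point.
Sat(AF ((¬grant ∨ wait) → (AX ¬wait))) = {s1, s2, s3, s6, s7}
|Sat(AF ((¬grant ∨ wait) → (AX ¬wait)))| = |{s1, s2, s3, s6, s7}| = 5.

5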